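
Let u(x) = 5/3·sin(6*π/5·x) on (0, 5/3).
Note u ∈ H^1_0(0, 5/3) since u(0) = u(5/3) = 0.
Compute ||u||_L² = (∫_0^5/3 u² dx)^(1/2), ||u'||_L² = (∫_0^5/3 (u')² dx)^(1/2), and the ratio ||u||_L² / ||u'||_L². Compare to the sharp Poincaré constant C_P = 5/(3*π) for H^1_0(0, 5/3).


||u||_L² / ||u'||_L² = 5/(6*π) < C_P = 5/(3*π).

u(x) = 5/3·sin(6*π/5·x), so u'(x) = 2*π*cos(6*π*x/5).
Writing u(x) = A·sin(kπx/L) with A = 5/3 and k = 2, use ∫_0^L sin²(kπx/L) dx = L/2 and ∫_0^L cos²(kπx/L) dx = L/2.
u² = 25/9·sin²(6*π/5·x) and (u')² = 4*π^2·cos²(6*π/5·x), and each of sin², cos² integrates to L/2 = 5/6 over (0, 5/3).
∫_0^5/3 u² dx = 125/54, so ||u||_L² = 5*sqrt(30)/18.
∫_0^5/3 (u')² dx = 10*π^2/3, so ||u'||_L² = sqrt(30)*π/3.
Ratio ||u||_L² / ||u'||_L² = 5/(6*π).
Sharp Poincaré constant on H^1_0(0, 5/3) is C_P = L/π = 5/(3*π), achieved by sin(3*π/5·x).
This is the k = 2 harmonic; the ratio L/(kπ) is strictly less than C_P = L/π, consistent with the sharp inequality ||u||_L² ≤ C_P ||u'||_L².


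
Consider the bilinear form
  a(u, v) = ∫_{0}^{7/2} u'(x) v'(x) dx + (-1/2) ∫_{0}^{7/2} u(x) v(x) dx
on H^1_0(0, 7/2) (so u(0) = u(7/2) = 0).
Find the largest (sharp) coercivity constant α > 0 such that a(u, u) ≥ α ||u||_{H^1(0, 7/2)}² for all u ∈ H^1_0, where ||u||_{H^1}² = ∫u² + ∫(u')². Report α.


α = (-49 + 8*π^2)/(2*(4*π^2 + 49))

Coercivity of a(·,·) on H^1_0(0, 7/2) means a(u, u) ≥ α ||u||_{H^1}² for every u ∈ H^1_0.
The interval has length L = 7/2, and Poincaré/coercivity depend only on L. Here a(u, u) = ∫(u')² + (-1/2)·∫u².
Here c = -1/2 < 0 with |c| < (π/L)² = 4*π^2/49, so coercivity still holds. The condition a(u,u) ≥ α||u||_{H^1}² reads (1−α)∫(u')² ≥ (α−c)∫u². Any admissible α is ≤ 1 (rapidly oscillating u have ∫u²/∫(u')² → 0), and α = 1 would force 0 ≥ (1−c)∫u², impossible since c < 1; so 1−α > 0. By the sharp Poincaré inequality on H^1_0 of an interval of length L, ∫(u')² ≥ (π/L)²∫u² with equality for the first sine mode sin(π(x−x₀)/L) (x₀ the left endpoint), so the inequality holds for all u iff (1−α)(π/L)² ≥ α − c, i.e. α ≤ ((π/L)² + c)/((π/L)² + 1) = (1 + c(L/π)²)/(1 + (L/π)²). (Direct route, valid since c ≤ 0: Poincaré gives c∫u² ≥ c(L/π)²∫(u')², so a(u,u) ≥ (1 + c(L/π)²)∫(u')², while ||u||_{H^1}² ≤ (1 + (L/π)²)∫(u')²; dividing yields the same α.) With (π/L)² = 4*π^2/49 and c = -1/2, the largest admissible constant is α = ((π/L)² + c)/((π/L)² + 1).
Simplifying, α = (-49 + 8*π^2)/(2*(4*π^2 + 49)).


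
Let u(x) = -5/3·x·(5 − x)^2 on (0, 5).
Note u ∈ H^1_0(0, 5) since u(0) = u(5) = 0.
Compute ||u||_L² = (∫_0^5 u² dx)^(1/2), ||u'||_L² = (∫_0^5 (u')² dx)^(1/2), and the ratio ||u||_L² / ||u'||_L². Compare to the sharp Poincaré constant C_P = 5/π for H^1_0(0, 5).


||u||_L² / ||u'||_L² = 5*sqrt(14)/14 < C_P = 5/π.

u(x) = -5/3·x·(5 − x)^2, so u'(x) = -5*x^2 + 100*x/3 - 125/3.
u(x) = -5/3·x·(5 − x)^2 vanishes at x = 0 and x = 5, so u ∈ H^1_0(0, 5). Differentiate via the product rule and integrate the resulting polynomials term by term.
  ∫_0^5 u² dx = ∫_0^5 (25*x^6/9 - 500*x^5/9 + 1250*x^4/3 - 12500*x^3/9 + 15625*x^2/9) dx. Term by term:
    ∫_0^5 25*x^6/9 dx = 1953125/63;  ∫_0^5 -500*x^5/9 dx = -3906250/27;  ∫_0^5 1250*x^4/3 dx = 781250/3;
    ∫_0^5 -12500*x^3/9 dx = -1953125/9;  ∫_0^5 15625*x^2/9 dx = 1953125/27.
  Sum: 1953125/63 − 3906250/27 + 781250/3 − 1953125/9 + 1953125/27 = 390625/189.
  ∫_0^5 (u')² dx = ∫_0^5 (25*x^4 - 1000*x^3/3 + 13750*x^2/9 - 25000*x/9 + 15625/9) dx. Term by term:
    ∫_0^5 25*x^4 dx = 15625;  ∫_0^5 -1000*x^3/3 dx = -156250/3;  ∫_0^5 13750*x^2/9 dx = 1718750/27;
    ∫_0^5 -25000*x/9 dx = -312500/9;  ∫_0^5 15625/9 dx = 78125/9.
  Sum: 15625 − 156250/3 + 1718750/27 − 312500/9 + 78125/9 = 31250/27.
∫_0^5 u² dx = 390625/189, so ||u||_L² = 625*sqrt(21)/63.
∫_0^5 (u')² dx = 31250/27, so ||u'||_L² = 125*sqrt(6)/9.
Ratio ||u||_L² / ||u'||_L² = 5*sqrt(14)/14.
Sharp Poincaré constant on H^1_0(0, 5) is C_P = L/π = 5/π, achieved by sin(π/5·x).
A polynomial bump cannot attain the sharp Poincaré constant (only the first sine eigenfunction does), so the ratio is strictly less than C_P, consistent with ||u||_L² ≤ C_P ||u'||_L².


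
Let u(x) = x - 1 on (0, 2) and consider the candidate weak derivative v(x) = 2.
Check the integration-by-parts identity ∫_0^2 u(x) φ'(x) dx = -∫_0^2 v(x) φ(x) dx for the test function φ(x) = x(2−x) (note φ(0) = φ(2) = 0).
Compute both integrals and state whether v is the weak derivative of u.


LHS = -4/3, RHS = -8/3. No, v is not the weak derivative of u.

u(x) = x - 1, classical derivative u'(x) = 1.
φ(x) = x(2−x), so φ'(x) = 2 - 2*x.
Note φ(0) = φ(2) = 0, so the boundary term u·φ vanishes.
LHS = ∫_0^2 u(x) φ'(x) dx = ∫_0^2 (-2*x^2 + 4*x - 2) dx. Term by term:
  ∫_0^2 -2*x^2 dx = -16/3;  ∫_0^2 4*x dx = 8;  ∫_0^2 -2 dx = -4.
Sum: -16/3 + 8 − 4 = -4/3.
So LHS = -4/3.
∫_0^2 v(x) φ(x) dx = ∫_0^2 (-2*x^2 + 4*x) dx. Term by term:
  ∫_0^2 -2*x^2 dx = -16/3;  ∫_0^2 4*x dx = 8.
Sum: -16/3 + 8 = 8/3.
So RHS = -∫_0^2 v(x) φ(x) dx = -8/3.
LHS − RHS = 4/3 ≠ 0, so the identity fails.
(For a valid weak derivative the identity must hold for EVERY test function, in particular this one. The failure shows v is NOT the weak derivative of u.)
Correct weak derivative would be u'(x) = 1.


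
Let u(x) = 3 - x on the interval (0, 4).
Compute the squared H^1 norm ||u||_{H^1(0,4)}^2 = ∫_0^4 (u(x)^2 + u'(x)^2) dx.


||u||_{H^1}^2 = 40/3

The H^1 norm (squared) on an interval (0, L) is
  ||u||_{H^1}^2 = ∫_0^L u(x)^2 dx + ∫_0^L u'(x)^2 dx.
Compute u'(x) = -1.
Then u(x)^2 = x**2 - 6*x + 9 and u'(x)^2 = 1.
Integrate each monomial from 0 to 4 using ∫_0^4 c·x^n dx = c·4^(n+1)/(n+1):
  ∫_0^4 u(x)^2 dx = ∫_0^4 (x^2 - 6*x + 9) dx. Term by term:
    ∫_0^4 x^2 dx = 64/3;  ∫_0^4 -6*x dx = -48;  ∫_0^4 9 dx = 36.
  Sum: 64/3 − 48 + 36 = 28/3.
  ∫_0^4 u'(x)^2 dx = ∫_0^4 (1) dx. Term by term:
    ∫_0^4 1 dx = 4.
Adding: ||u||_{H^1}^2 = 28/3 + 4 = 40/3.


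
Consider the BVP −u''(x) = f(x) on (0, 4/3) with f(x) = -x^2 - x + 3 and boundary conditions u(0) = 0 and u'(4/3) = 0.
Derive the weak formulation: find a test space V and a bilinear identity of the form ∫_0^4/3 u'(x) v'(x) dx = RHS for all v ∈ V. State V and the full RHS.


V = {v ∈ H^1(0, 4/3) : v(0) = 0} (test functions vanish at x = 0 where u is specified); weak form: ∫_0^4/3 u'v' dx = ∫_0^4/3 (-x^2 - x + 3) v dx for all v ∈ V.

Multiply both sides by a test function v and integrate from 0 to 4/3:
  ∫_0^4/3 −u''(x) v(x) dx = ∫_0^4/3 f(x) v(x) dx.
Integrate the LHS by parts once:
  ∫_0^4/3 −u'' v dx = −[u'(x) v(x)]_0^4/3 + ∫_0^4/3 u'(x) v'(x) dx.
Thus ∫_0^4/3 u'(x) v'(x) dx = ∫_0^4/3 f(x) v(x) dx + [u'(x) v(x)]_0^4/3.
Choose V so that boundary terms are either known or forced to vanish.
Mixed BC: u(0) = 0 (Dirichlet) and u'(4/3) = 0 (Neumann). Define V = {v ∈ H^1(0, 4/3) : v(0) = 0}. Then [u' v]_0^4/3 = u'(4/3)·v(4/3) − u'(0)·0 = 0.
Weak formulation: find u (satisfying any essential BC) such that ∫_0^4/3 u'(x) v'(x) dx = ∫_0^4/3 f v dx for all v ∈ V (Dirichlet at 0 absorbed into V; the Neumann datum at x = 4/3 is zero, so no boundary term remains).
Substituting f(x) = -x^2 - x + 3, the right-hand side is ∫_0^4/3 (-x^2 - x + 3) v dx.


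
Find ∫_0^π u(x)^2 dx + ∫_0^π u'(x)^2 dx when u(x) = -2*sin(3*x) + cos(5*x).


||u||_{H^1(0,π)}^2 = 33*π

u'(x) = -5*sin(5*x) - 6*cos(3*x).
Expand u² and (u')² and integrate term by term on (0, π), using: for integers n ≥ 1, ∫_0^π sin²(nx) dx = ∫_0^π cos²(nx) dx = π/2; for n ≠ n', ∫_0^π sin(nx)sin(n'x) dx = ∫_0^π cos(nx)cos(n'x) dx = 0; and by product-to-sum, ∫_0^π sin(nx)cos(n'x) dx = ½∫_0^π [sin((n+n')x) + sin((n−n')x)] dx, which is 0 when n+n' is even and 2n/(n²−n'²) when n+n' is odd (it need not vanish on (0, π)).
  u² squared terms: (-2)²·∫sin(3x)² dx = 4·π/2 = 2*π;  (1)²·∫cos(5x)² dx = 1·π/2 = π/2.
  u² cross terms: 2·(-2)·(1)·∫sin(3x)·cos(5x) dx = -4·(0) = 0.
  So ∫_0^π u² dx = 2*π + π/2 + 0 = 5*π/2.
  (u')² squared terms: (-6)²·∫cos(3x)² dx = 36·π/2 = 18*π;  (-5)²·∫sin(5x)² dx = 25·π/2 = 25*π/2.
  (u')² cross terms: 2·(-6)·(-5)·∫cos(3x)·sin(5x) dx = 60·(0) = 0.
  So ∫_0^π (u')² dx = 18*π + 25*π/2 + 0 = 61*π/2.
||u||_{H^1}^2 = (5*π/2) + (61*π/2) = 33*π.


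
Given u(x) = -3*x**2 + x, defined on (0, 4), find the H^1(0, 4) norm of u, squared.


||u||_{H^1}^2 = 32348/15

The H^1 norm (squared) on an interval (0, L) is
  ||u||_{H^1}^2 = ∫_0^L u(x)^2 dx + ∫_0^L u'(x)^2 dx.
Compute u'(x) = 1 - 6*x.
Then u(x)^2 = 9*x**4 - 6*x**3 + x**2 and u'(x)^2 = 36*x**2 - 12*x + 1.
Integrate each monomial from 0 to 4 using ∫_0^4 c·x^n dx = c·4^(n+1)/(n+1):
  ∫_0^4 u(x)^2 dx = ∫_0^4 (9*x^4 - 6*x^3 + x^2) dx. Term by term:
    ∫_0^4 9*x^4 dx = 9216/5;  ∫_0^4 -6*x^3 dx = -384;  ∫_0^4 x^2 dx = 64/3.
  Sum: 9216/5 − 384 + 64/3 = 22208/15.
  ∫_0^4 u'(x)^2 dx = ∫_0^4 (36*x^2 - 12*x + 1) dx. Term by term:
    ∫_0^4 36*x^2 dx = 768;  ∫_0^4 -12*x dx = -96;  ∫_0^4 1 dx = 4.
  Sum: 768 − 96 + 4 = 676.
Adding: ||u||_{H^1}^2 = 22208/15 + 676 = 32348/15.


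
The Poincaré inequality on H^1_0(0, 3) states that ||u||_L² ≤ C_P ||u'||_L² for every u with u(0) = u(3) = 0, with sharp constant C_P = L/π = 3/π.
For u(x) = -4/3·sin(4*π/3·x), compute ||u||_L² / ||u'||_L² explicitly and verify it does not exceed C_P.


||u||_L² / ||u'||_L² = 3/(4*π) < C_P = 3/π.

u(x) = -4/3·sin(4*π/3·x), so u'(x) = -16*π*cos(4*π*x/3)/9.
Writing u(x) = A·sin(kπx/L) with A = -4/3 and k = 4, use ∫_0^L sin²(kπx/L) dx = L/2 and ∫_0^L cos²(kπx/L) dx = L/2.
u² = 16/9·sin²(4*π/3·x) and (u')² = 256*π^2/81·cos²(4*π/3·x), and each of sin², cos² integrates to L/2 = 3/2 over (0, 3).
∫_0^3 u² dx = 8/3, so ||u||_L² = 2*sqrt(6)/3.
∫_0^3 (u')² dx = 128*π^2/27, so ||u'||_L² = 8*sqrt(6)*π/9.
Ratio ||u||_L² / ||u'||_L² = 3/(4*π).
Sharp Poincaré constant on H^1_0(0, 3) is C_P = L/π = 3/π, achieved by sin(π/3·x).
This is the k = 4 harmonic; the ratio L/(kπ) is strictly less than C_P = L/π, consistent with the sharp inequality ||u||_L² ≤ C_P ||u'||_L².


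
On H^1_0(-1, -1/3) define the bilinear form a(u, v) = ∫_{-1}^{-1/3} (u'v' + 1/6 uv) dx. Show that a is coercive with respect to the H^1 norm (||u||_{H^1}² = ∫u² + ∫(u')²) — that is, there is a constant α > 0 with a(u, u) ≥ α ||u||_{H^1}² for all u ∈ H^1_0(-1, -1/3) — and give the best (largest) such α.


α = (2 + 27*π^2)/(3*(4 + 9*π^2))

Coercivity of a(·,·) on H^1_0(-1, -1/3) means a(u, u) ≥ α ||u||_{H^1}² for every u ∈ H^1_0.
The interval has length L = 2/3, and Poincaré/coercivity depend only on L. Here a(u, u) = ∫(u')² + (1/6)·∫u².
Here 0 < c = 1/6 < 1. The condition a(u,u) ≥ α||u||_{H^1}² reads (1−α)∫(u')² ≥ (α−c)∫u². Any admissible α is ≤ 1 (rapidly oscillating u have ∫u²/∫(u')² → 0), and α = 1 would force 0 ≥ (1−c)∫u², impossible since c < 1; so 1−α > 0. By the sharp Poincaré inequality on H^1_0 of an interval of length L, ∫(u')² ≥ (π/L)²∫u² with equality for the first sine mode sin(π(x−x₀)/L) (x₀ the left endpoint), so the inequality holds for all u iff (1−α)(π/L)² ≥ α − c, i.e. α ≤ ((π/L)² + c)/((π/L)² + 1) = (1 + c(L/π)²)/(1 + (L/π)²). With (π/L)² = 9*π^2/4 and c = 1/6, the largest admissible constant is α = ((π/L)² + c)/((π/L)² + 1).
Simplifying, α = (2 + 27*π^2)/(3*(4 + 9*π^2)).


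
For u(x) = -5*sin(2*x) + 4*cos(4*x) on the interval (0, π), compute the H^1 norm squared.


||u||_{H^1(0,π)}^2 = 397*π/2

u'(x) = -16*sin(4*x) - 10*cos(2*x).
Expand u² and (u')² and integrate term by term on (0, π), using: for integers n ≥ 1, ∫_0^π sin²(nx) dx = ∫_0^π cos²(nx) dx = π/2; for n ≠ n', ∫_0^π sin(nx)sin(n'x) dx = ∫_0^π cos(nx)cos(n'x) dx = 0; and by product-to-sum, ∫_0^π sin(nx)cos(n'x) dx = ½∫_0^π [sin((n+n')x) + sin((n−n')x)] dx, which is 0 when n+n' is even and 2n/(n²−n'²) when n+n' is odd (it need not vanish on (0, π)).
  u² squared terms: (-5)²·∫sin(2x)² dx = 25·π/2 = 25*π/2;  (4)²·∫cos(4x)² dx = 16·π/2 = 8*π.
  u² cross terms: 2·(-5)·(4)·∫sin(2x)·cos(4x) dx = -40·(0) = 0.
  So ∫_0^π u² dx = 25*π/2 + 8*π + 0 = 41*π/2.
  (u')² squared terms: (-16)²·∫sin(4x)² dx = 256·π/2 = 128*π;  (-10)²·∫cos(2x)² dx = 100·π/2 = 50*π.
  (u')² cross terms: 2·(-16)·(-10)·∫sin(4x)·cos(2x) dx = 320·(0) = 0.
  So ∫_0^π (u')² dx = 128*π + 50*π + 0 = 178*π.
||u||_{H^1}^2 = (41*π/2) + (178*π) = 397*π/2.


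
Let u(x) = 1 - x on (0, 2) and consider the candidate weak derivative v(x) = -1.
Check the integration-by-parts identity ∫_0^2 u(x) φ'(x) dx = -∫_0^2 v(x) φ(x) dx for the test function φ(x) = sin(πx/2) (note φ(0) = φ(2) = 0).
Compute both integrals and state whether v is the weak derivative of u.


LHS = 4/π, RHS = 4/π. Yes, v = u' weakly.

u(x) = 1 - x, classical derivative u'(x) = -1.
φ(x) = sin(πx/2), so φ'(x) = π*cos(π*x/2)/2.
Note φ(0) = φ(2) = 0, so the boundary term u·φ vanishes.
LHS = ∫_0^2 u(x) φ'(x) dx = ∫_0^2 (-π*x*cos(π*x/2)/2 + π*cos(π*x/2)/2) dx. Term by term:
  ∫_0^2 π*cos(π*x/2)/2 dx = 0;  ∫_0^2 -π*x*cos(π*x/2)/2 dx = 4/π.
Sum: 0 + 4/π = 4/π.
So LHS = 4/π.
∫_0^2 v(x) φ(x) dx = ∫_0^2 (-sin(π*x/2)) dx. Term by term:
  ∫_0^2 -sin(π*x/2) dx = -4/π.
So RHS = -∫_0^2 v(x) φ(x) dx = 4/π.
LHS = RHS, so the identity holds for this test φ.
Moreover u is smooth here and v(x) = u'(x) = -1 pointwise, so the identity holds for every test function. Hence v is the weak derivative of u.


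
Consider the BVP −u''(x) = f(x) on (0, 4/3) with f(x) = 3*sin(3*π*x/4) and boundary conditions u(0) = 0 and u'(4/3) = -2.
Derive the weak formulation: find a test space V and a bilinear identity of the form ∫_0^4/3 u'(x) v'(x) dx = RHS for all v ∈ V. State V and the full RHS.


V = {v ∈ H^1(0, 4/3) : v(0) = 0} (test functions vanish at x = 0 where u is specified); weak form: ∫_0^4/3 u'v' dx = ∫_0^4/3 (3*sin(3*π*x/4)) v dx − 2·v(4/3) for all v ∈ V.

Multiply both sides by a test function v and integrate from 0 to 4/3:
  ∫_0^4/3 −u''(x) v(x) dx = ∫_0^4/3 f(x) v(x) dx.
Integrate the LHS by parts once:
  ∫_0^4/3 −u'' v dx = −[u'(x) v(x)]_0^4/3 + ∫_0^4/3 u'(x) v'(x) dx.
Thus ∫_0^4/3 u'(x) v'(x) dx = ∫_0^4/3 f(x) v(x) dx + [u'(x) v(x)]_0^4/3.
Choose V so that boundary terms are either known or forced to vanish.
Mixed BC: u(0) = 0 (Dirichlet) and u'(4/3) = -2 (Neumann). Define V = {v ∈ H^1(0, 4/3) : v(0) = 0}. Then [u' v]_0^4/3 = u'(4/3)·v(4/3) − u'(0)·0 = − 2·v(4/3).
Weak formulation: find u (satisfying any essential BC) such that ∫_0^4/3 u'(x) v'(x) dx = ∫_0^4/3 f v dx − 2·v(4/3) for all v ∈ V (Dirichlet at 0 absorbed into V; Neumann datum at x = 4/3 contributes the boundary term).
Substituting f(x) = 3*sin(3*π*x/4), the right-hand side is ∫_0^4/3 (3*sin(3*π*x/4)) v dx − 2·v(4/3).


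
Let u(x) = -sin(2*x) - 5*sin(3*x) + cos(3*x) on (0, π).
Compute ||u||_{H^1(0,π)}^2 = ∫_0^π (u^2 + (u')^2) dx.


||u||_{H^1(0,π)}^2 = 16 + 265*π/2

u'(x) = -3*sin(3*x) - 2*cos(2*x) - 15*cos(3*x).
Expand u² and (u')² and integrate term by term on (0, π), using: for integers n ≥ 1, ∫_0^π sin²(nx) dx = ∫_0^π cos²(nx) dx = π/2; for n ≠ n', ∫_0^π sin(nx)sin(n'x) dx = ∫_0^π cos(nx)cos(n'x) dx = 0; and by product-to-sum, ∫_0^π sin(nx)cos(n'x) dx = ½∫_0^π [sin((n+n')x) + sin((n−n')x)] dx, which is 0 when n+n' is even and 2n/(n²−n'²) when n+n' is odd (it need not vanish on (0, π)).
  u² squared terms: (-1)²·∫sin(2x)² dx = 1·π/2 = π/2;  (-5)²·∫sin(3x)² dx = 25·π/2 = 25*π/2;  (1)²·∫cos(3x)² dx = 1·π/2 = π/2.
  u² cross terms: 2·(-1)·(-5)·∫sin(2x)·sin(3x) dx = 10·(0) = 0;  2·(-1)·(1)·∫sin(2x)·cos(3x) dx = -2·(-4/5) = 8/5;  2·(-5)·(1)·∫sin(3x)·cos(3x) dx = -10·(0) = 0.
  So ∫_0^π u² dx = π/2 + 25*π/2 + π/2 + 0 + 8/5 + 0 = 8/5 + 27*π/2.
  (u')² squared terms: (-15)²·∫cos(3x)² dx = 225·π/2 = 225*π/2;  (-3)²·∫sin(3x)² dx = 9·π/2 = 9*π/2;  (-2)²·∫cos(2x)² dx = 4·π/2 = 2*π.
  (u')² cross terms: 2·(-15)·(-3)·∫cos(3x)·sin(3x) dx = 90·(0) = 0;  2·(-15)·(-2)·∫cos(3x)·cos(2x) dx = 60·(0) = 0;  2·(-3)·(-2)·∫sin(3x)·cos(2x) dx = 12·(6/5) = 72/5.
  So ∫_0^π (u')² dx = 225*π/2 + 9*π/2 + 2*π + 0 + 0 + 72/5 = 72/5 + 119*π.
||u||_{H^1}^2 = (8/5 + 27*π/2) + (72/5 + 119*π) = 16 + 265*π/2.


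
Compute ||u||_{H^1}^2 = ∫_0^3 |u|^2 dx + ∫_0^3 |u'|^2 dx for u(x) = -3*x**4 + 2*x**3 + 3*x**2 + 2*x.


||u||_{H^1}^2 = 2097453/70

The H^1 norm (squared) on an interval (0, L) is
  ||u||_{H^1}^2 = ∫_0^L u(x)^2 dx + ∫_0^L u'(x)^2 dx.
Compute u'(x) = -12*x**3 + 6*x**2 + 6*x + 2.
Then u(x)^2 = 9*x**8 - 12*x**7 - 14*x**6 + 17*x**4 + 12*x**3 + 4*x**2 and u'(x)^2 = 144*x**6 - 144*x**5 - 108*x**4 + 24*x**3 + 60*x**2 + 24*x + 4.
Integrate each monomial from 0 to 3 using ∫_0^3 c·x^n dx = c·3^(n+1)/(n+1):
  ∫_0^3 u(x)^2 dx = ∫_0^3 (9*x^8 - 12*x^7 - 14*x^6 + 17*x^4 + 12*x^3 + 4*x^2) dx. Term by term:
    ∫_0^3 9*x^8 dx = 19683;  ∫_0^3 -12*x^7 dx = -19683/2;  ∫_0^3 -14*x^6 dx = -4374;
    ∫_0^3 17*x^4 dx = 4131/5;  ∫_0^3 12*x^3 dx = 243;  ∫_0^3 4*x^2 dx = 36.
  Sum: 19683 − 19683/2 − 4374 + 4131/5 + 243 + 36 = 65727/10.
  ∫_0^3 u'(x)^2 dx = ∫_0^3 (144*x^6 - 144*x^5 - 108*x^4 + 24*x^3 + 60*x^2 + 24*x + 4) dx. Term by term:
    ∫_0^3 144*x^6 dx = 314928/7;  ∫_0^3 -144*x^5 dx = -17496;  ∫_0^3 -108*x^4 dx = -26244/5;
    ∫_0^3 24*x^3 dx = 486;  ∫_0^3 60*x^2 dx = 540;  ∫_0^3 24*x dx = 108;
    ∫_0^3 4 dx = 12.
  Sum: 314928/7 − 17496 − 26244/5 + 486 + 540 + 108 + 12 = 818682/35.
Adding: ||u||_{H^1}^2 = 65727/10 + 818682/35 = 2097453/70.


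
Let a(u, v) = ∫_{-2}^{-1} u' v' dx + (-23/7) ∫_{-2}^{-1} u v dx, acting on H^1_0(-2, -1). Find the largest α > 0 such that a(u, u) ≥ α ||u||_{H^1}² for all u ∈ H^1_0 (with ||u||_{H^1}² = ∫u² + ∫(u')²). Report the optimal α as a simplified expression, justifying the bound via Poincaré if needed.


α = (-23/7 + π^2)/(1 + π^2)

Coercivity of a(·,·) on H^1_0(-2, -1) means a(u, u) ≥ α ||u||_{H^1}² for every u ∈ H^1_0.
The interval has length L = 1, and Poincaré/coercivity depend only on L. Here a(u, u) = ∫(u')² + (-23/7)·∫u².
Here c = -23/7 < 0 with |c| < (π/L)² = π^2, so coercivity still holds. The condition a(u,u) ≥ α||u||_{H^1}² reads (1−α)∫(u')² ≥ (α−c)∫u². Any admissible α is ≤ 1 (rapidly oscillating u have ∫u²/∫(u')² → 0), and α = 1 would force 0 ≥ (1−c)∫u², impossible since c < 1; so 1−α > 0. By the sharp Poincaré inequality on H^1_0 of an interval of length L, ∫(u')² ≥ (π/L)²∫u² with equality for the first sine mode sin(π(x−x₀)/L) (x₀ the left endpoint), so the inequality holds for all u iff (1−α)(π/L)² ≥ α − c, i.e. α ≤ ((π/L)² + c)/((π/L)² + 1) = (1 + c(L/π)²)/(1 + (L/π)²). (Direct route, valid since c ≤ 0: Poincaré gives c∫u² ≥ c(L/π)²∫(u')², so a(u,u) ≥ (1 + c(L/π)²)∫(u')², while ||u||_{H^1}² ≤ (1 + (L/π)²)∫(u')²; dividing yields the same α.) With (π/L)² = π^2 and c = -23/7, the largest admissible constant is α = ((π/L)² + c)/((π/L)² + 1).
Simplifying, α = (-23/7 + π^2)/(1 + π^2).


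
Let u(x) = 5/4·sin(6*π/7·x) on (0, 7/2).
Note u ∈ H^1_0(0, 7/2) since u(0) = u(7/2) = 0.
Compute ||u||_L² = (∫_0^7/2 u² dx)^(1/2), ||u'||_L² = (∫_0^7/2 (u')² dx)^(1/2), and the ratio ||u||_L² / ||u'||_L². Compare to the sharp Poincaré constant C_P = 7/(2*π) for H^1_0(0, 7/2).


||u||_L² / ||u'||_L² = 7/(6*π) < C_P = 7/(2*π).

u(x) = 5/4·sin(6*π/7·x), so u'(x) = 15*π*cos(6*π*x/7)/14.
Writing u(x) = A·sin(kπx/L) with A = 5/4 and k = 3, use ∫_0^L sin²(kπx/L) dx = L/2 and ∫_0^L cos²(kπx/L) dx = L/2.
u² = 25/16·sin²(6*π/7·x) and (u')² = 225*π^2/196·cos²(6*π/7·x), and each of sin², cos² integrates to L/2 = 7/4 over (0, 7/2).
∫_0^7/2 u² dx = 175/64, so ||u||_L² = 5*sqrt(7)/8.
∫_0^7/2 (u')² dx = 225*π^2/112, so ||u'||_L² = 15*sqrt(7)*π/28.
Ratio ||u||_L² / ||u'||_L² = 7/(6*π).
Sharp Poincaré constant on H^1_0(0, 7/2) is C_P = L/π = 7/(2*π), achieved by sin(2*π/7·x).
This is the k = 3 harmonic; the ratio L/(kπ) is strictly less than C_P = L/π, consistent with the sharp inequality ||u||_L² ≤ C_P ||u'||_L².


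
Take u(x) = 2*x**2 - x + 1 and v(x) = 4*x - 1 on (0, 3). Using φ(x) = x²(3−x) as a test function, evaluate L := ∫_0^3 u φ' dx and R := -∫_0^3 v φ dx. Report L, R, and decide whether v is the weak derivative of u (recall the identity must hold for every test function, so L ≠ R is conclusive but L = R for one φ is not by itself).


LHS = -837/20, RHS = -837/20. Yes, v = u' weakly.

u(x) = 2*x**2 - x + 1, classical derivative u'(x) = 4*x - 1.
φ(x) = x²(3−x), so φ'(x) = 3*x*(2 - x).
Note φ(0) = φ(3) = 0, so the boundary term u·φ vanishes.
LHS = ∫_0^3 u(x) φ'(x) dx = ∫_0^3 (-6*x^4 + 15*x^3 - 9*x^2 + 6*x) dx. Term by term:
  ∫_0^3 -6*x^4 dx = -1458/5;  ∫_0^3 15*x^3 dx = 1215/4;  ∫_0^3 -9*x^2 dx = -81;
  ∫_0^3 6*x dx = 27.
Sum: -1458/5 + 1215/4 − 81 + 27 = -837/20.
So LHS = -837/20.
∫_0^3 v(x) φ(x) dx = ∫_0^3 (-4*x^4 + 13*x^3 - 3*x^2) dx. Term by term:
  ∫_0^3 -4*x^4 dx = -972/5;  ∫_0^3 13*x^3 dx = 1053/4;  ∫_0^3 -3*x^2 dx = -27.
Sum: -972/5 + 1053/4 − 27 = 837/20.
So RHS = -∫_0^3 v(x) φ(x) dx = -837/20.
LHS = RHS, so the identity holds for this test φ.
Moreover u is smooth here and v(x) = u'(x) = 4*x - 1 pointwise, so the identity holds for every test function. Hence v is the weak derivative of u.


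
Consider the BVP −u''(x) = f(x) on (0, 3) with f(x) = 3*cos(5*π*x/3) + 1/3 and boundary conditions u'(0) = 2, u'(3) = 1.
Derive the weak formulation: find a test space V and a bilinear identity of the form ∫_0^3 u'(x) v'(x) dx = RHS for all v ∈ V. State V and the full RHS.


V = H^1(0, 3) (v unrestricted at boundary; u is determined up to an additive constant); weak form: ∫_0^3 u'v' dx = ∫_0^3 (3*cos(5*π*x/3) + 1/3) v dx + v(3) − 2·v(0) for all v ∈ V.

Multiply both sides by a test function v and integrate from 0 to 3:
  ∫_0^3 −u''(x) v(x) dx = ∫_0^3 f(x) v(x) dx.
Integrate the LHS by parts once:
  ∫_0^3 −u'' v dx = −[u'(x) v(x)]_0^3 + ∫_0^3 u'(x) v'(x) dx.
Thus ∫_0^3 u'(x) v'(x) dx = ∫_0^3 f(x) v(x) dx + [u'(x) v(x)]_0^3.
Choose V so that boundary terms are either known or forced to vanish.
u has inhomogeneous Neumann u'(0) = 2, u'(3) = 1. [u' v]_0^3 = (1)·v(3) − (2)·v(0) = v(3) − 2·v(0). Take V = H^1(0, 3); boundary term becomes part of RHS.
Weak formulation: find u (satisfying any essential BC) such that ∫_0^3 u'(x) v'(x) dx = ∫_0^3 f v dx + v(3) − 2·v(0) for all v ∈ V (Neumann data are natural BCs: they enter the RHS as boundary terms).
Substituting f(x) = 3*cos(5*π*x/3) + 1/3, the right-hand side is ∫_0^3 (3*cos(5*π*x/3) + 1/3) v dx + v(3) − 2·v(0).
Compatibility check (pure Neumann): taking v ≡ 1 ∈ V gives 0 = ∫_0^3 f dx + (1) − (2), i.e. ∫_0^3 f dx must equal u'(0) − u'(3) = 1. Indeed ∫_0^3 (3*cos(5*π*x/3) + 1/3) dx = 1, so the data are compatible. The solution is then unique only up to an additive constant (fix it e.g. by requiring ∫_0^3 u dx = 0).


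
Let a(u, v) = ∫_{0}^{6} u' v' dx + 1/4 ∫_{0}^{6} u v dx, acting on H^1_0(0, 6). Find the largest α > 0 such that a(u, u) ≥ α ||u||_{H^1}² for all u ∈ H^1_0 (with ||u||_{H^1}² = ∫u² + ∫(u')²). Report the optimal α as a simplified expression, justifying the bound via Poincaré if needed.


α = (9 + π^2)/(π^2 + 36)

Coercivity of a(·,·) on H^1_0(0, 6) means a(u, u) ≥ α ||u||_{H^1}² for every u ∈ H^1_0.
The interval has length L = 6, and Poincaré/coercivity depend only on L. Here a(u, u) = ∫(u')² + (1/4)·∫u².
Here 0 < c = 1/4 < 1. The condition a(u,u) ≥ α||u||_{H^1}² reads (1−α)∫(u')² ≥ (α−c)∫u². Any admissible α is ≤ 1 (rapidly oscillating u have ∫u²/∫(u')² → 0), and α = 1 would force 0 ≥ (1−c)∫u², impossible since c < 1; so 1−α > 0. By the sharp Poincaré inequality on H^1_0 of an interval of length L, ∫(u')² ≥ (π/L)²∫u² with equality for the first sine mode sin(π(x−x₀)/L) (x₀ the left endpoint), so the inequality holds for all u iff (1−α)(π/L)² ≥ α − c, i.e. α ≤ ((π/L)² + c)/((π/L)² + 1) = (1 + c(L/π)²)/(1 + (L/π)²). With (π/L)² = π^2/36 and c = 1/4, the largest admissible constant is α = ((π/L)² + c)/((π/L)² + 1).
Simplifying, α = (9 + π^2)/(π^2 + 36).


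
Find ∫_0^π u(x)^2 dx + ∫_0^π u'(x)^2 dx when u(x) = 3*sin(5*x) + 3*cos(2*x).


||u||_{H^1(0,π)}^2 = 300/7 + 279*π/2

u'(x) = -6*sin(2*x) + 15*cos(5*x).
Expand u² and (u')² and integrate term by term on (0, π), using: for integers n ≥ 1, ∫_0^π sin²(nx) dx = ∫_0^π cos²(nx) dx = π/2; for n ≠ n', ∫_0^π sin(nx)sin(n'x) dx = ∫_0^π cos(nx)cos(n'x) dx = 0; and by product-to-sum, ∫_0^π sin(nx)cos(n'x) dx = ½∫_0^π [sin((n+n')x) + sin((n−n')x)] dx, which is 0 when n+n' is even and 2n/(n²−n'²) when n+n' is odd (it need not vanish on (0, π)).
  u² squared terms: (3)²·∫cos(2x)² dx = 9·π/2 = 9*π/2;  (3)²·∫sin(5x)² dx = 9·π/2 = 9*π/2.
  u² cross terms: 2·(3)·(3)·∫cos(2x)·sin(5x) dx = 18·(10/21) = 60/7.
  So ∫_0^π u² dx = 9*π/2 + 9*π/2 + 60/7 = 60/7 + 9*π.
  (u')² squared terms: (-6)²·∫sin(2x)² dx = 36·π/2 = 18*π;  (15)²·∫cos(5x)² dx = 225·π/2 = 225*π/2.
  (u')² cross terms: 2·(-6)·(15)·∫sin(2x)·cos(5x) dx = -180·(-4/21) = 240/7.
  So ∫_0^π (u')² dx = 18*π + 225*π/2 + 240/7 = 240/7 + 261*π/2.
||u||_{H^1}^2 = (60/7 + 9*π) + (240/7 + 261*π/2) = 300/7 + 279*π/2.


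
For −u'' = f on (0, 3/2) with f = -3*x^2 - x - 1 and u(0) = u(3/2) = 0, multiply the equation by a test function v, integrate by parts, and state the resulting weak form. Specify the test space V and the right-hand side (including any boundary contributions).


V = H^1_0(0, 3/2) (so v(0) = v(3/2) = 0); weak form: ∫_0^3/2 u'v' dx = ∫_0^3/2 (-3*x^2 - x - 1) v dx for all v ∈ V.

Multiply both sides by a test function v and integrate from 0 to 3/2:
  ∫_0^3/2 −u''(x) v(x) dx = ∫_0^3/2 f(x) v(x) dx.
Integrate the LHS by parts once:
  ∫_0^3/2 −u'' v dx = −[u'(x) v(x)]_0^3/2 + ∫_0^3/2 u'(x) v'(x) dx.
Thus ∫_0^3/2 u'(x) v'(x) dx = ∫_0^3/2 f(x) v(x) dx + [u'(x) v(x)]_0^3/2.
Choose V so that boundary terms are either known or forced to vanish.
u is Dirichlet: u(0) = u(3/2) = 0. Let V = H^1_0(0, 3/2); then v(0) = v(3/2) = 0, and [u' v]_0^3/2 = 0.
Weak formulation: find u (satisfying any essential BC) such that ∫_0^3/2 u'(x) v'(x) dx = ∫_0^3/2 f v dx for all v ∈ V.
Substituting f(x) = -3*x^2 - x - 1, the right-hand side is ∫_0^3/2 (-3*x^2 - x - 1) v dx.


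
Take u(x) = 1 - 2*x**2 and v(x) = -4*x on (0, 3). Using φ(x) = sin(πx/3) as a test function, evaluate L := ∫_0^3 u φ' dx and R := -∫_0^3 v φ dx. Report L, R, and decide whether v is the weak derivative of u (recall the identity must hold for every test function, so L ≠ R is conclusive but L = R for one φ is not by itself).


LHS = 36/π, RHS = 36/π. Yes, v = u' weakly.

u(x) = 1 - 2*x**2, classical derivative u'(x) = -4*x.
φ(x) = sin(πx/3), so φ'(x) = π*cos(π*x/3)/3.
Note φ(0) = φ(3) = 0, so the boundary term u·φ vanishes.
LHS = ∫_0^3 u(x) φ'(x) dx = ∫_0^3 (-2*π*x^2*cos(π*x/3)/3 + π*cos(π*x/3)/3) dx. Term by term:
  ∫_0^3 π*cos(π*x/3)/3 dx = 0;  ∫_0^3 -2*π*x^2*cos(π*x/3)/3 dx = 36/π.
Sum: 0 + 36/π = 36/π.
So LHS = 36/π.
∫_0^3 v(x) φ(x) dx = ∫_0^3 (-4*x*sin(π*x/3)) dx. Term by term:
  ∫_0^3 -4*x*sin(π*x/3) dx = -36/π.
So RHS = -∫_0^3 v(x) φ(x) dx = 36/π.
LHS = RHS, so the identity holds for this test φ.
Moreover u is smooth here and v(x) = u'(x) = -4*x pointwise, so the identity holds for every test function. Hence v is the weak derivative of u.


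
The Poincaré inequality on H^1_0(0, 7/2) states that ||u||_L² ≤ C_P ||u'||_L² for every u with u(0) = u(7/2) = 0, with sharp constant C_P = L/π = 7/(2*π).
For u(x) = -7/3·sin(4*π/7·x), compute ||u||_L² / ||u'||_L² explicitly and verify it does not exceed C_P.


||u||_L² / ||u'||_L² = 7/(4*π) < C_P = 7/(2*π).

u(x) = -7/3·sin(4*π/7·x), so u'(x) = -4*π*cos(4*π*x/7)/3.
Writing u(x) = A·sin(kπx/L) with A = -7/3 and k = 2, use ∫_0^L sin²(kπx/L) dx = L/2 and ∫_0^L cos²(kπx/L) dx = L/2.
u² = 49/9·sin²(4*π/7·x) and (u')² = 16*π^2/9·cos²(4*π/7·x), and each of sin², cos² integrates to L/2 = 7/4 over (0, 7/2).
∫_0^7/2 u² dx = 343/36, so ||u||_L² = 7*sqrt(7)/6.
∫_0^7/2 (u')² dx = 28*π^2/9, so ||u'||_L² = 2*sqrt(7)*π/3.
Ratio ||u||_L² / ||u'||_L² = 7/(4*π).
Sharp Poincaré constant on H^1_0(0, 7/2) is C_P = L/π = 7/(2*π), achieved by sin(2*π/7·x).
This is the k = 2 harmonic; the ratio L/(kπ) is strictly less than C_P = L/π, consistent with the sharp inequality ||u||_L² ≤ C_P ||u'||_L².


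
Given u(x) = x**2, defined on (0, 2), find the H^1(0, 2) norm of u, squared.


||u||_{H^1}^2 = 256/15

The H^1 norm (squared) on an interval (0, L) is
  ||u||_{H^1}^2 = ∫_0^L u(x)^2 dx + ∫_0^L u'(x)^2 dx.
Compute u'(x) = 2*x.
Then u(x)^2 = x**4 and u'(x)^2 = 4*x**2.
Integrate each monomial from 0 to 2 using ∫_0^2 c·x^n dx = c·2^(n+1)/(n+1):
  ∫_0^2 u(x)^2 dx = ∫_0^2 (x^4) dx. Term by term:
    ∫_0^2 x^4 dx = 32/5.
  ∫_0^2 u'(x)^2 dx = ∫_0^2 (4*x^2) dx. Term by term:
    ∫_0^2 4*x^2 dx = 32/3.
Adding: ||u||_{H^1}^2 = 32/5 + 32/3 = 256/15.


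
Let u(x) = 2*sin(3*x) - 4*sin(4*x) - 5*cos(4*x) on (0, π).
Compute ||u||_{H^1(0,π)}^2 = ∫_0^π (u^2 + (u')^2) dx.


||u||_{H^1(0,π)}^2 = 2040/7 + 737*π/2

u'(x) = 20*sin(4*x) + 6*cos(3*x) - 16*cos(4*x).
Expand u² and (u')² and integrate term by term on (0, π), using: for integers n ≥ 1, ∫_0^π sin²(nx) dx = ∫_0^π cos²(nx) dx = π/2; for n ≠ n', ∫_0^π sin(nx)sin(n'x) dx = ∫_0^π cos(nx)cos(n'x) dx = 0; and by product-to-sum, ∫_0^π sin(nx)cos(n'x) dx = ½∫_0^π [sin((n+n')x) + sin((n−n')x)] dx, which is 0 when n+n' is even and 2n/(n²−n'²) when n+n' is odd (it need not vanish on (0, π)).
  u² squared terms: (-5)²·∫cos(4x)² dx = 25·π/2 = 25*π/2;  (-4)²·∫sin(4x)² dx = 16·π/2 = 8*π;  (2)²·∫sin(3x)² dx = 4·π/2 = 2*π.
  u² cross terms: 2·(-5)·(-4)·∫cos(4x)·sin(4x) dx = 40·(0) = 0;  2·(-5)·(2)·∫cos(4x)·sin(3x) dx = -20·(-6/7) = 120/7;  2·(-4)·(2)·∫sin(4x)·sin(3x) dx = -16·(0) = 0.
  So ∫_0^π u² dx = 25*π/2 + 8*π + 2*π + 0 + 120/7 + 0 = 120/7 + 45*π/2.
  (u')² squared terms: (-16)²·∫cos(4x)² dx = 256·π/2 = 128*π;  (6)²·∫cos(3x)² dx = 36·π/2 = 18*π;  (20)²·∫sin(4x)² dx = 400·π/2 = 200*π.
  (u')² cross terms: 2·(-16)·(6)·∫cos(4x)·cos(3x) dx = -192·(0) = 0;  2·(-16)·(20)·∫cos(4x)·sin(4x) dx = -640·(0) = 0;  2·(6)·(20)·∫cos(3x)·sin(4x) dx = 240·(8/7) = 1920/7.
  So ∫_0^π (u')² dx = 128*π + 18*π + 200*π + 0 + 0 + 1920/7 = 1920/7 + 346*π.
||u||_{H^1}^2 = (120/7 + 45*π/2) + (1920/7 + 346*π) = 2040/7 + 737*π/2.


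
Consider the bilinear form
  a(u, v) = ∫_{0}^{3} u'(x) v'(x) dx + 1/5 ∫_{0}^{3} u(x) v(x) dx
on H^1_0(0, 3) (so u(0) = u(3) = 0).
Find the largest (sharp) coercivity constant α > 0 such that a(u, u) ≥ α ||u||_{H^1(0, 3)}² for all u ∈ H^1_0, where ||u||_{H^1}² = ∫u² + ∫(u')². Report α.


α = (9/5 + π^2)/(9 + π^2)

Coercivity of a(·,·) on H^1_0(0, 3) means a(u, u) ≥ α ||u||_{H^1}² for every u ∈ H^1_0.
The interval has length L = 3, and Poincaré/coercivity depend only on L. Here a(u, u) = ∫(u')² + (1/5)·∫u².
Here 0 < c = 1/5 < 1. The condition a(u,u) ≥ α||u||_{H^1}² reads (1−α)∫(u')² ≥ (α−c)∫u². Any admissible α is ≤ 1 (rapidly oscillating u have ∫u²/∫(u')² → 0), and α = 1 would force 0 ≥ (1−c)∫u², impossible since c < 1; so 1−α > 0. By the sharp Poincaré inequality on H^1_0 of an interval of length L, ∫(u')² ≥ (π/L)²∫u² with equality for the first sine mode sin(π(x−x₀)/L) (x₀ the left endpoint), so the inequality holds for all u iff (1−α)(π/L)² ≥ α − c, i.e. α ≤ ((π/L)² + c)/((π/L)² + 1) = (1 + c(L/π)²)/(1 + (L/π)²). With (π/L)² = π^2/9 and c = 1/5, the largest admissible constant is α = ((π/L)² + c)/((π/L)² + 1).
Simplifying, α = (9/5 + π^2)/(9 + π^2).


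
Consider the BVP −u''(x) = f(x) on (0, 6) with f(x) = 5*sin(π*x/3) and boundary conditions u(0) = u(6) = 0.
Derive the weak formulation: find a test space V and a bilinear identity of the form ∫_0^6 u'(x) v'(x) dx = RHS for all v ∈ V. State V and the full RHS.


V = H^1_0(0, 6) (so v(0) = v(6) = 0); weak form: ∫_0^6 u'v' dx = ∫_0^6 (5*sin(π*x/3)) v dx for all v ∈ V.

Multiply both sides by a test function v and integrate from 0 to 6:
  ∫_0^6 −u''(x) v(x) dx = ∫_0^6 f(x) v(x) dx.
Integrate the LHS by parts once:
  ∫_0^6 −u'' v dx = −[u'(x) v(x)]_0^6 + ∫_0^6 u'(x) v'(x) dx.
Thus ∫_0^6 u'(x) v'(x) dx = ∫_0^6 f(x) v(x) dx + [u'(x) v(x)]_0^6.
Choose V so that boundary terms are either known or forced to vanish.
u is Dirichlet: u(0) = u(6) = 0. Let V = H^1_0(0, 6); then v(0) = v(6) = 0, and [u' v]_0^6 = 0.
Weak formulation: find u (satisfying any essential BC) such that ∫_0^6 u'(x) v'(x) dx = ∫_0^6 f v dx for all v ∈ V.
Substituting f(x) = 5*sin(π*x/3), the right-hand side is ∫_0^6 (5*sin(π*x/3)) v dx.


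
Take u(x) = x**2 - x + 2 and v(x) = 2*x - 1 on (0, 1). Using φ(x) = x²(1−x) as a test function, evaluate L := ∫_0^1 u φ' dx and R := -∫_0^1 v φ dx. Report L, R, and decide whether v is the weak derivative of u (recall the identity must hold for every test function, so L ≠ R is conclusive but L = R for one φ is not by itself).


LHS = -1/60, RHS = -1/60. Yes, v = u' weakly.

u(x) = x**2 - x + 2, classical derivative u'(x) = 2*x - 1.
φ(x) = x²(1−x), so φ'(x) = x*(2 - 3*x).
Note φ(0) = φ(1) = 0, so the boundary term u·φ vanishes.
LHS = ∫_0^1 u(x) φ'(x) dx = ∫_0^1 (-3*x^4 + 5*x^3 - 8*x^2 + 4*x) dx. Term by term:
  ∫_0^1 -3*x^4 dx = -3/5;  ∫_0^1 5*x^3 dx = 5/4;  ∫_0^1 -8*x^2 dx = -8/3;
  ∫_0^1 4*x dx = 2.
Sum: -3/5 + 5/4 − 8/3 + 2 = -1/60.
So LHS = -1/60.
∫_0^1 v(x) φ(x) dx = ∫_0^1 (-2*x^4 + 3*x^3 - x^2) dx. Term by term:
  ∫_0^1 -2*x^4 dx = -2/5;  ∫_0^1 3*x^3 dx = 3/4;  ∫_0^1 -x^2 dx = -1/3.
Sum: -2/5 + 3/4 − 1/3 = 1/60.
So RHS = -∫_0^1 v(x) φ(x) dx = -1/60.
LHS = RHS, so the identity holds for this test φ.
Moreover u is smooth here and v(x) = u'(x) = 2*x - 1 pointwise, so the identity holds for every test function. Hence v is the weak derivative of u.


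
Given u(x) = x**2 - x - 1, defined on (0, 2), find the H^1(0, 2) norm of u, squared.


||u||_{H^1}^2 = 32/5

The H^1 norm (squared) on an interval (0, L) is
  ||u||_{H^1}^2 = ∫_0^L u(x)^2 dx + ∫_0^L u'(x)^2 dx.
Compute u'(x) = 2*x - 1.
Then u(x)^2 = x**4 - 2*x**3 - x**2 + 2*x + 1 and u'(x)^2 = 4*x**2 - 4*x + 1.
Integrate each monomial from 0 to 2 using ∫_0^2 c·x^n dx = c·2^(n+1)/(n+1):
  ∫_0^2 u(x)^2 dx = ∫_0^2 (x^4 - 2*x^3 - x^2 + 2*x + 1) dx. Term by term:
    ∫_0^2 x^4 dx = 32/5;  ∫_0^2 -2*x^3 dx = -8;  ∫_0^2 -x^2 dx = -8/3;
    ∫_0^2 2*x dx = 4;  ∫_0^2 1 dx = 2.
  Sum: 32/5 − 8 − 8/3 + 4 + 2 = 26/15.
  ∫_0^2 u'(x)^2 dx = ∫_0^2 (4*x^2 - 4*x + 1) dx. Term by term:
    ∫_0^2 4*x^2 dx = 32/3;  ∫_0^2 -4*x dx = -8;  ∫_0^2 1 dx = 2.
  Sum: 32/3 − 8 + 2 = 14/3.
Adding: ||u||_{H^1}^2 = 26/15 + 14/3 = 32/5.


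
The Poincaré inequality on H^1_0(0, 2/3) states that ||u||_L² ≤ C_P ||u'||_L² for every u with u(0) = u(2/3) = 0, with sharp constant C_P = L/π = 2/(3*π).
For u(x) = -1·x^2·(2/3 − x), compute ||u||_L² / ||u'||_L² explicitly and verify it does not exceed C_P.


||u||_L² / ||u'||_L² = sqrt(14)/21 < C_P = 2/(3*π).

u(x) = -1·x^2·(2/3 − x), so u'(x) = x*(9*x - 4)/3.
u(x) = -1·x^2·(2/3 − x) vanishes at x = 0 and x = 2/3, so u ∈ H^1_0(0, 2/3). Differentiate via the product rule and integrate the resulting polynomials term by term.
  ∫_0^2/3 u² dx = ∫_0^2/3 (x^6 - 4*x^5/3 + 4*x^4/9) dx. Term by term:
    ∫_0^2/3 x^6 dx = 128/15309;  ∫_0^2/3 -4*x^5/3 dx = -128/6561;  ∫_0^2/3 4*x^4/9 dx = 128/10935.
  Sum: 128/15309 − 128/6561 + 128/10935 = 128/229635.
  ∫_0^2/3 (u')² dx = ∫_0^2/3 (9*x^4 - 8*x^3 + 16*x^2/9) dx. Term by term:
    ∫_0^2/3 9*x^4 dx = 32/135;  ∫_0^2/3 -8*x^3 dx = -32/81;  ∫_0^2/3 16*x^2/9 dx = 128/729.
  Sum: 32/135 − 32/81 + 128/729 = 64/3645.
∫_0^2/3 u² dx = 128/229635, so ||u||_L² = 8*sqrt(70)/2835.
∫_0^2/3 (u')² dx = 64/3645, so ||u'||_L² = 8*sqrt(5)/135.
Ratio ||u||_L² / ||u'||_L² = sqrt(14)/21.
Sharp Poincaré constant on H^1_0(0, 2/3) is C_P = L/π = 2/(3*π), achieved by sin(3*π/2·x).
A polynomial bump cannot attain the sharp Poincaré constant (only the first sine eigenfunction does), so the ratio is strictly less than C_P, consistent with ||u||_L² ≤ C_P ||u'||_L².


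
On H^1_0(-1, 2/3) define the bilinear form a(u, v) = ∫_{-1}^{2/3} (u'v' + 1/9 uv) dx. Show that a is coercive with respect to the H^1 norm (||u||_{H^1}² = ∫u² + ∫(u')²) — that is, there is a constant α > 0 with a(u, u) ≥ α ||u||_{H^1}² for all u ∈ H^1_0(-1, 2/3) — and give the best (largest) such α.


α = (25 + 81*π^2)/(9*(25 + 9*π^2))

Coercivity of a(·,·) on H^1_0(-1, 2/3) means a(u, u) ≥ α ||u||_{H^1}² for every u ∈ H^1_0.
The interval has length L = 5/3, and Poincaré/coercivity depend only on L. Here a(u, u) = ∫(u')² + (1/9)·∫u².
Here 0 < c = 1/9 < 1. The condition a(u,u) ≥ α||u||_{H^1}² reads (1−α)∫(u')² ≥ (α−c)∫u². Any admissible α is ≤ 1 (rapidly oscillating u have ∫u²/∫(u')² → 0), and α = 1 would force 0 ≥ (1−c)∫u², impossible since c < 1; so 1−α > 0. By the sharp Poincaré inequality on H^1_0 of an interval of length L, ∫(u')² ≥ (π/L)²∫u² with equality for the first sine mode sin(π(x−x₀)/L) (x₀ the left endpoint), so the inequality holds for all u iff (1−α)(π/L)² ≥ α − c, i.e. α ≤ ((π/L)² + c)/((π/L)² + 1) = (1 + c(L/π)²)/(1 + (L/π)²). With (π/L)² = 9*π^2/25 and c = 1/9, the largest admissible constant is α = ((π/L)² + c)/((π/L)² + 1).
Simplifying, α = (25 + 81*π^2)/(9*(25 + 9*π^2)).


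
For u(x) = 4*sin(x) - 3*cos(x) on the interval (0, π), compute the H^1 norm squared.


||u||_{H^1(0,π)}^2 = 25*π

u'(x) = 3*sin(x) + 4*cos(x).
Expand u² and (u')² and integrate term by term on (0, π), using: for integers n ≥ 1, ∫_0^π sin²(nx) dx = ∫_0^π cos²(nx) dx = π/2; for n ≠ n', ∫_0^π sin(nx)sin(n'x) dx = ∫_0^π cos(nx)cos(n'x) dx = 0; and by product-to-sum, ∫_0^π sin(nx)cos(n'x) dx = ½∫_0^π [sin((n+n')x) + sin((n−n')x)] dx, which is 0 when n+n' is even and 2n/(n²−n'²) when n+n' is odd (it need not vanish on (0, π)).
  u² squared terms: (-3)²·∫cos(x)² dx = 9·π/2 = 9*π/2;  (4)²·∫sin(x)² dx = 16·π/2 = 8*π.
  u² cross terms: 2·(-3)·(4)·∫cos(x)·sin(x) dx = -24·(0) = 0.
  So ∫_0^π u² dx = 9*π/2 + 8*π + 0 = 25*π/2.
  (u')² squared terms: (3)²·∫sin(x)² dx = 9·π/2 = 9*π/2;  (4)²·∫cos(x)² dx = 16·π/2 = 8*π.
  (u')² cross terms: 2·(3)·(4)·∫sin(x)·cos(x) dx = 24·(0) = 0.
  So ∫_0^π (u')² dx = 9*π/2 + 8*π + 0 = 25*π/2.
||u||_{H^1}^2 = (25*π/2) + (25*π/2) = 25*π.


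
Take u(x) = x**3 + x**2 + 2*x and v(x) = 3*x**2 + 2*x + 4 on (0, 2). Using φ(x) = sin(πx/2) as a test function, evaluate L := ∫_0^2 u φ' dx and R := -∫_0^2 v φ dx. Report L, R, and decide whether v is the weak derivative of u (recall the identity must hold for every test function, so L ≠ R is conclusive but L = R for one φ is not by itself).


LHS = -40/π + 96/π^3, RHS = -48/π + 96/π^3. No, v is not the weak derivative of u.

u(x) = x**3 + x**2 + 2*x, classical derivative u'(x) = 3*x**2 + 2*x + 2.
φ(x) = sin(πx/2), so φ'(x) = π*cos(π*x/2)/2.
Note φ(0) = φ(2) = 0, so the boundary term u·φ vanishes.
LHS = ∫_0^2 u(x) φ'(x) dx = ∫_0^2 (π*x^3*cos(π*x/2)/2 + π*x^2*cos(π*x/2)/2 + π*x*cos(π*x/2)) dx. Term by term:
  ∫_0^2 π*x*cos(π*x/2) dx = -8/π;  ∫_0^2 π*x^2*cos(π*x/2)/2 dx = -8/π;  ∫_0^2 π*x^3*cos(π*x/2)/2 dx = -24/π + 96/π^3.
Sum: -8/π − 8/π + -24/π + 96/π^3 = -40/π + 96/π^3.
So LHS = -40/π + 96/π^3.
∫_0^2 v(x) φ(x) dx = ∫_0^2 (3*x^2*sin(π*x/2) + 2*x*sin(π*x/2) + 4*sin(π*x/2)) dx. Term by term:
  ∫_0^2 4*sin(π*x/2) dx = 16/π;  ∫_0^2 2*x*sin(π*x/2) dx = 8/π;  ∫_0^2 3*x^2*sin(π*x/2) dx = -96/π^3 + 24/π.
Sum: 16/π + 8/π + -96/π^3 + 24/π = -96/π^3 + 48/π.
So RHS = -∫_0^2 v(x) φ(x) dx = -48/π + 96/π^3.
LHS − RHS = 8/π ≠ 0, so the identity fails.
(For a valid weak derivative the identity must hold for EVERY test function, in particular this one. The failure shows v is NOT the weak derivative of u.)
Correct weak derivative would be u'(x) = 3*x**2 + 2*x + 2.
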